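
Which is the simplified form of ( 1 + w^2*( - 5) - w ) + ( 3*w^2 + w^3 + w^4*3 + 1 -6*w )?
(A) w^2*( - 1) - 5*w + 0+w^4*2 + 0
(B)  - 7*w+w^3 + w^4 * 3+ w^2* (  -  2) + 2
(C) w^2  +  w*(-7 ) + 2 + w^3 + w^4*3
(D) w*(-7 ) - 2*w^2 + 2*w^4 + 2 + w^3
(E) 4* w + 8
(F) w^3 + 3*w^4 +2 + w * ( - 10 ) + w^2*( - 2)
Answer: B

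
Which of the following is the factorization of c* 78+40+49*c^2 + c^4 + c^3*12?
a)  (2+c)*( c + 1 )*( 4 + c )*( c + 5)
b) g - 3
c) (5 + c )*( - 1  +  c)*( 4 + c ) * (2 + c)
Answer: a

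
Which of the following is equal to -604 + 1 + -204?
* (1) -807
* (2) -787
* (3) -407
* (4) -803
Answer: 1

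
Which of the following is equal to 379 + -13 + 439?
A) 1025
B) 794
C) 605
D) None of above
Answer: D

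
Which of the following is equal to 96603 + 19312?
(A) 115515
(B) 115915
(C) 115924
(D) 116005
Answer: B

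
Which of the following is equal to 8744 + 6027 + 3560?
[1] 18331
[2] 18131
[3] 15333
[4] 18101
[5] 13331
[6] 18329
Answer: 1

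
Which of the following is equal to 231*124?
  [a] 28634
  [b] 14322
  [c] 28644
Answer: c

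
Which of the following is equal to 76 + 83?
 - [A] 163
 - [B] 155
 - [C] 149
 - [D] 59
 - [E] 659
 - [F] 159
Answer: F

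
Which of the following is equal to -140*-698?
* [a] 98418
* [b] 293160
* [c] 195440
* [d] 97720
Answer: d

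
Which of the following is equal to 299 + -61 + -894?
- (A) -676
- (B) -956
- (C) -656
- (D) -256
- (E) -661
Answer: C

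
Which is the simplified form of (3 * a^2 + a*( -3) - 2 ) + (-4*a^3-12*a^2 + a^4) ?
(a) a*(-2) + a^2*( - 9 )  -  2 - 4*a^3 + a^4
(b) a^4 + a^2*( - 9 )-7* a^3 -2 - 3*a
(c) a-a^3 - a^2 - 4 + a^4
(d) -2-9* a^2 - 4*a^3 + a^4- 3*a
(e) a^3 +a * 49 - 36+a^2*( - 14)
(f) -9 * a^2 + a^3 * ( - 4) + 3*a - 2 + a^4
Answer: d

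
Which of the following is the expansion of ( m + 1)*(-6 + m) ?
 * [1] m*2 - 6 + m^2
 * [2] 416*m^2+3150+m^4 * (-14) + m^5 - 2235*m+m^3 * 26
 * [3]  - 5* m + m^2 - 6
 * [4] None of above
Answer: 3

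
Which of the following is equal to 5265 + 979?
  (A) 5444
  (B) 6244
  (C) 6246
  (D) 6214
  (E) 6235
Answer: B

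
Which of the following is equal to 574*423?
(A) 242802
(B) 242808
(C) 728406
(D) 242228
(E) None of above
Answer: A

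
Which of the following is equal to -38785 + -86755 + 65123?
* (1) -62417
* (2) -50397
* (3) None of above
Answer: 3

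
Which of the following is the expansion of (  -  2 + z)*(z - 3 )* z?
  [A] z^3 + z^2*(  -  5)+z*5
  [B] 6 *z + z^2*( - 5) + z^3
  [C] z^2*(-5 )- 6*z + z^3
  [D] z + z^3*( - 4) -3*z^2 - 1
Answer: B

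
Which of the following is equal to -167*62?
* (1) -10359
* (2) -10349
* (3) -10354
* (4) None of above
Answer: 3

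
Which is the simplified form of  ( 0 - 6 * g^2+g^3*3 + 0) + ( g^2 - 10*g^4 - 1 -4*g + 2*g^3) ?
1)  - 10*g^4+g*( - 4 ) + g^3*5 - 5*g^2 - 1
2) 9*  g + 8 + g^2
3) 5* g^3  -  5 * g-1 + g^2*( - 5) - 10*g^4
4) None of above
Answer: 1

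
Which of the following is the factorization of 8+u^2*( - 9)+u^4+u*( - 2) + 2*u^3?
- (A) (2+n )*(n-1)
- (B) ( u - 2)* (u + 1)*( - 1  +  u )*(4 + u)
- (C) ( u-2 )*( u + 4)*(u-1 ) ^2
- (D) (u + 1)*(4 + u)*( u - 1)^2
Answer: B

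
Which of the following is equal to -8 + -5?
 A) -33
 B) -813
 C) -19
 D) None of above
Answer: D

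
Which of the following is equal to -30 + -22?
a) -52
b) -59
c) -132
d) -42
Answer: a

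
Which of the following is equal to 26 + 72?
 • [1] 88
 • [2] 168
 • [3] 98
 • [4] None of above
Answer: 3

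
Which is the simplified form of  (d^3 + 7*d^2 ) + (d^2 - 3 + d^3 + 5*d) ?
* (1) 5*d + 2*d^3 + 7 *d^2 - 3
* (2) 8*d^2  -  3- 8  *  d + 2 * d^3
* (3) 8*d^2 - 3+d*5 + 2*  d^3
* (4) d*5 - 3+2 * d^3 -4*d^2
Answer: 3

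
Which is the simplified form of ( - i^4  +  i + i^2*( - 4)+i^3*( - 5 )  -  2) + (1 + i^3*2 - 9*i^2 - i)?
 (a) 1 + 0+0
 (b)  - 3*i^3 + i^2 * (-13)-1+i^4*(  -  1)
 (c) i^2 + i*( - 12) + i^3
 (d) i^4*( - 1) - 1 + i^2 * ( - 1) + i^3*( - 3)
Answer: b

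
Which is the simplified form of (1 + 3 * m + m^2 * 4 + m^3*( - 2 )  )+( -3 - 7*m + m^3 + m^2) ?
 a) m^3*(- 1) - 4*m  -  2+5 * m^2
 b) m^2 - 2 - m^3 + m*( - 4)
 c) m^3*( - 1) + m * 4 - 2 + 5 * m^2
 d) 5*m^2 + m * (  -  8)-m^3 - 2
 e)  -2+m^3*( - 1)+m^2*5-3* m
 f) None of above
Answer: a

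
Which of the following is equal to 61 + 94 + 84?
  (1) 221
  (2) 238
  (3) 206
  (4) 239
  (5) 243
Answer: 4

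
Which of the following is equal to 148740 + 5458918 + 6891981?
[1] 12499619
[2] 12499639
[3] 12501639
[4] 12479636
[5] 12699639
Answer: 2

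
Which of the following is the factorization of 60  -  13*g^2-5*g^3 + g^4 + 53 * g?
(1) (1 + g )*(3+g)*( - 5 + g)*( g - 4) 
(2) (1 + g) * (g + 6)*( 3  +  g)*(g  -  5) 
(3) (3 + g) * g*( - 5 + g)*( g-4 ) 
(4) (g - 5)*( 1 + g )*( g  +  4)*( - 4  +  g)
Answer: 1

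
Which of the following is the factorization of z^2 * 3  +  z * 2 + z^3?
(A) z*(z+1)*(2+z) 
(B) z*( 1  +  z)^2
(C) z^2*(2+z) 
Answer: A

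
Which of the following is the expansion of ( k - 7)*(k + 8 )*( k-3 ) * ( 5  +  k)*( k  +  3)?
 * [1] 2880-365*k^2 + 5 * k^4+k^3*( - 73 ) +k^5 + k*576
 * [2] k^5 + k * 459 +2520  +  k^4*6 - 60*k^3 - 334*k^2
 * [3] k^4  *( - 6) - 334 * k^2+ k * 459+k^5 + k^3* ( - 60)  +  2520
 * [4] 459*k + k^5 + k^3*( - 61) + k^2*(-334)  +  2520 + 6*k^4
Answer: 2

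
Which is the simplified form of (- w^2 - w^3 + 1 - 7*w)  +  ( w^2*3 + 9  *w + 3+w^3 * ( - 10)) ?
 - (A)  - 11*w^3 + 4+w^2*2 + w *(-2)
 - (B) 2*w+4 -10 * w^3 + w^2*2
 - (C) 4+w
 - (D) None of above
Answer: D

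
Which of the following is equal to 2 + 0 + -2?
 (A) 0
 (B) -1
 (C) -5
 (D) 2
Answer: A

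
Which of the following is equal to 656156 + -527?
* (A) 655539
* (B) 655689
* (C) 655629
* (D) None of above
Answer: C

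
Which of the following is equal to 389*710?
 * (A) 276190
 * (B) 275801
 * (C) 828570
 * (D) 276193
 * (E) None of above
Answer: A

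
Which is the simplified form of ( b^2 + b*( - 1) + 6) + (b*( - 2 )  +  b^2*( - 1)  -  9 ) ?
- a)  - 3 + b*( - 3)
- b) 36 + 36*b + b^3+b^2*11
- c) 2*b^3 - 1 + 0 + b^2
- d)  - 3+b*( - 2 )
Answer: a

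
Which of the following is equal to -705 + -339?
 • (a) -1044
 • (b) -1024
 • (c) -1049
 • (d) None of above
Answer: a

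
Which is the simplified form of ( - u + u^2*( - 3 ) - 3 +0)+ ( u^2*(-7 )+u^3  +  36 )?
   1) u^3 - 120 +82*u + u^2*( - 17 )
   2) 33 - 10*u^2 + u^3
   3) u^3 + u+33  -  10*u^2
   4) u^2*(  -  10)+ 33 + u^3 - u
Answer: 4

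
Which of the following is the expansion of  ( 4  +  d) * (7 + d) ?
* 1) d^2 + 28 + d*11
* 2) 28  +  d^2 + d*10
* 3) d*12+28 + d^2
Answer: 1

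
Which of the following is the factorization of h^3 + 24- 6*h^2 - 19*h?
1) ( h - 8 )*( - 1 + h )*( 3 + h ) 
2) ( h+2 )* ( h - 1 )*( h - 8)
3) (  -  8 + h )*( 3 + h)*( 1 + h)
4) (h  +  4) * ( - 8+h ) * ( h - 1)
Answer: 1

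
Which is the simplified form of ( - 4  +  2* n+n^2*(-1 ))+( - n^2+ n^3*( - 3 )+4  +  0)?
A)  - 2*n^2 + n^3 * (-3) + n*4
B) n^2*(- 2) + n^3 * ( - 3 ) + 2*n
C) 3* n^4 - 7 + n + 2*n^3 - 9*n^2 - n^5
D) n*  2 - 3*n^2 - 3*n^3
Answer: B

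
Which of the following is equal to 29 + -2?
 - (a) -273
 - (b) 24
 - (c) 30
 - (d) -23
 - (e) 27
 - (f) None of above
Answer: e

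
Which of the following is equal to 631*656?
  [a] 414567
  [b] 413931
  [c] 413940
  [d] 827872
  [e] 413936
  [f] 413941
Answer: e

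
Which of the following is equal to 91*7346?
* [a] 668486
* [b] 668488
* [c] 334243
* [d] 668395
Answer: a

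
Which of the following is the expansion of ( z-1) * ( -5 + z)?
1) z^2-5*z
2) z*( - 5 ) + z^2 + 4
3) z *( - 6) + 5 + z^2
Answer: 3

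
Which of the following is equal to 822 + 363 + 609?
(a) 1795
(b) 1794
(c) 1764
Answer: b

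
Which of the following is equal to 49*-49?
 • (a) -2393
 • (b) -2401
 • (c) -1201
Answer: b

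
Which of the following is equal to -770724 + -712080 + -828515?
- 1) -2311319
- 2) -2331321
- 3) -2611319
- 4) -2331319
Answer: 1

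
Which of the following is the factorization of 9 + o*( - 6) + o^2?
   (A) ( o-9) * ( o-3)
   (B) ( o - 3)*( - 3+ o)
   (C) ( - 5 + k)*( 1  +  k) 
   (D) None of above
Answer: B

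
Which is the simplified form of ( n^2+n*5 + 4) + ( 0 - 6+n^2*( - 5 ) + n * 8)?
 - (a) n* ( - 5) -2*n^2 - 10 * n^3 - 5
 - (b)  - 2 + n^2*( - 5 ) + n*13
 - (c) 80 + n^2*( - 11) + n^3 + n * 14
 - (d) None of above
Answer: d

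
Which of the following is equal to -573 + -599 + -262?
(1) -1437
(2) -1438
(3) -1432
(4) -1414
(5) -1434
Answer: 5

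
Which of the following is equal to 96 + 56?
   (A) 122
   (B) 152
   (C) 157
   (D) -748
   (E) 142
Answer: B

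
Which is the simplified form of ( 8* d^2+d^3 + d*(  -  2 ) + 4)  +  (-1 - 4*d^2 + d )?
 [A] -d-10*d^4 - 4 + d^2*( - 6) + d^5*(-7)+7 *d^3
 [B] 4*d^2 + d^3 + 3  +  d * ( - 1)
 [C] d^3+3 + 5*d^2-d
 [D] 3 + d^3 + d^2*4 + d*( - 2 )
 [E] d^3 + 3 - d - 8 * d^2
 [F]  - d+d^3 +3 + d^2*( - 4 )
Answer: B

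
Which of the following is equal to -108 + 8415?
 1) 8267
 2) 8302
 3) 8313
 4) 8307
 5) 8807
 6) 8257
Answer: 4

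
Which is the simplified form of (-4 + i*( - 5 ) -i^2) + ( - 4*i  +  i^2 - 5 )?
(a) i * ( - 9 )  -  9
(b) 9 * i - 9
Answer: a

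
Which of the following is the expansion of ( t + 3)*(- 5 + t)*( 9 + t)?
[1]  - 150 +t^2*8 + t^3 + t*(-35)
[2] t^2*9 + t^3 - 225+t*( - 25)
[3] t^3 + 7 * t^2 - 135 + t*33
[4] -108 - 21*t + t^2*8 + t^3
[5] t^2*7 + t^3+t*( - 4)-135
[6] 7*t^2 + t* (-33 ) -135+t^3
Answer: 6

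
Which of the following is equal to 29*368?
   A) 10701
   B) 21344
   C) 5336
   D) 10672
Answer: D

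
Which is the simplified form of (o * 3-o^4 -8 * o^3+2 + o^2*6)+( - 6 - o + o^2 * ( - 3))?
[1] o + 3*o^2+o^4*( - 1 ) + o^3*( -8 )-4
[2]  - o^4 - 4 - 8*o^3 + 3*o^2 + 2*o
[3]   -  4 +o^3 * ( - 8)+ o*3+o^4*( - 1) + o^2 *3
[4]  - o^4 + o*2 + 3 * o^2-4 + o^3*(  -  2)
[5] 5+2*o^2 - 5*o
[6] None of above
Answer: 2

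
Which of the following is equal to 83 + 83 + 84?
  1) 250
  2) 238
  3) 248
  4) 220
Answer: 1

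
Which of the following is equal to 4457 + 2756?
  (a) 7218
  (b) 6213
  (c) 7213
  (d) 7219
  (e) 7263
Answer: c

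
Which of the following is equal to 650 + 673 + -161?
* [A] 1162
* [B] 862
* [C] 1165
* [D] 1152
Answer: A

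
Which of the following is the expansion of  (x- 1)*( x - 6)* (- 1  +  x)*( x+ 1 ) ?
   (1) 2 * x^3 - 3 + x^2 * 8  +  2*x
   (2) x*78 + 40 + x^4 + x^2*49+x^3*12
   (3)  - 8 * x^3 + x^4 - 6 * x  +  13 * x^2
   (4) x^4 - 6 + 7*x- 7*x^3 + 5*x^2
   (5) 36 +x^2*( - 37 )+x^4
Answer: 4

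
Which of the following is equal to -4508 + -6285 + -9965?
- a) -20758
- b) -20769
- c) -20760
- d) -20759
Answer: a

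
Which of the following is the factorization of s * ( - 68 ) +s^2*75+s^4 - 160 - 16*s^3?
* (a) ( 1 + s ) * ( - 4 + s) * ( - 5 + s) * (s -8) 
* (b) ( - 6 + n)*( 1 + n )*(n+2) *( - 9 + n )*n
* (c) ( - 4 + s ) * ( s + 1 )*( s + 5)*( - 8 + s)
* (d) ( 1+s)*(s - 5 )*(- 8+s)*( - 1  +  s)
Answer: a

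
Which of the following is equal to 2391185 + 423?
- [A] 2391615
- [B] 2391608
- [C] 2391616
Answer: B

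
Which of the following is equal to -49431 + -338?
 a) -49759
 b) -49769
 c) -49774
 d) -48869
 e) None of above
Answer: b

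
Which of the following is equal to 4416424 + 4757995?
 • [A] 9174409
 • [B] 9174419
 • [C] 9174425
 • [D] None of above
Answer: B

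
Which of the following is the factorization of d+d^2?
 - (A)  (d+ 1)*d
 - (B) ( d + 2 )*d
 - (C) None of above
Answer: A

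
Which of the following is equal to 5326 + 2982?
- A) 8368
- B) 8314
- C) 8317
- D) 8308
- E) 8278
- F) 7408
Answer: D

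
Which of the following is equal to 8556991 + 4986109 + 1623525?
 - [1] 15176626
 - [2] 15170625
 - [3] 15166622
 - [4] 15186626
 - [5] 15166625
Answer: 5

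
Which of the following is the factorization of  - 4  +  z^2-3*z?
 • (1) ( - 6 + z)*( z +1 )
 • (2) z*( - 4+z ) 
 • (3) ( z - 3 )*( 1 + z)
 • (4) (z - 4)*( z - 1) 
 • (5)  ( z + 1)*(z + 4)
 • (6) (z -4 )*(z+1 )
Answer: 6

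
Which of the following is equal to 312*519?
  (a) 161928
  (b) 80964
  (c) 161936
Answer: a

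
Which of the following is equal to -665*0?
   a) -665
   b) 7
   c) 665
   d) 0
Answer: d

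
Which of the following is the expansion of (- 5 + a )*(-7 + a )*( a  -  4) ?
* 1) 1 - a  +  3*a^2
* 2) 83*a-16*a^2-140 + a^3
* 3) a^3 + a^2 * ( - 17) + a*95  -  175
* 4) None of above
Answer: 2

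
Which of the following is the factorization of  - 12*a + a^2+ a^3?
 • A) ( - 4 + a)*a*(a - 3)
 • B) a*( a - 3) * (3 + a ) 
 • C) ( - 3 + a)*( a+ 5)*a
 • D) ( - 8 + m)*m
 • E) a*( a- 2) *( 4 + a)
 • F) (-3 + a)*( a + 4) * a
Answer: F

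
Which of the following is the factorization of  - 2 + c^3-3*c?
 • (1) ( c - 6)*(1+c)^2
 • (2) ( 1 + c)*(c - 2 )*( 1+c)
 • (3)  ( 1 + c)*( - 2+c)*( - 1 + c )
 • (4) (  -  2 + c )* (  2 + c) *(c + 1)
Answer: 2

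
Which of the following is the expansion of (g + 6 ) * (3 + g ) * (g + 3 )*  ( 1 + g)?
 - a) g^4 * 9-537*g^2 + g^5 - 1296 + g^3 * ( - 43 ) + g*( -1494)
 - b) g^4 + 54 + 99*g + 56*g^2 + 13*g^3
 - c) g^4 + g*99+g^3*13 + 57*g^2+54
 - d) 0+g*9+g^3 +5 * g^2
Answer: c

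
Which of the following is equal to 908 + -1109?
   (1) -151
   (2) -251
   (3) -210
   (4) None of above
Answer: 4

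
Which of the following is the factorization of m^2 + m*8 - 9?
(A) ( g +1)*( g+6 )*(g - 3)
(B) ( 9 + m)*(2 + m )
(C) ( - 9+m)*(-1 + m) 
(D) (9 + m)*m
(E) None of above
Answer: E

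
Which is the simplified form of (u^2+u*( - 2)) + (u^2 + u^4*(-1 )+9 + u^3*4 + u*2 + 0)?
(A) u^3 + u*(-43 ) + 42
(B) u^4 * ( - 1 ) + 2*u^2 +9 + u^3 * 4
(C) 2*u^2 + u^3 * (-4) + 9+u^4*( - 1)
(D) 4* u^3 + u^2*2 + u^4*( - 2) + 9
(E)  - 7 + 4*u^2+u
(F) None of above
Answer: B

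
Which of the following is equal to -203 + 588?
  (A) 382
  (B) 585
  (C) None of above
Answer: C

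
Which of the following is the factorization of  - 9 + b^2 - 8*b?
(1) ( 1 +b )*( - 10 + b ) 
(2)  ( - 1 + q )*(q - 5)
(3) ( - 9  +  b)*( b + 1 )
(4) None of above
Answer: 3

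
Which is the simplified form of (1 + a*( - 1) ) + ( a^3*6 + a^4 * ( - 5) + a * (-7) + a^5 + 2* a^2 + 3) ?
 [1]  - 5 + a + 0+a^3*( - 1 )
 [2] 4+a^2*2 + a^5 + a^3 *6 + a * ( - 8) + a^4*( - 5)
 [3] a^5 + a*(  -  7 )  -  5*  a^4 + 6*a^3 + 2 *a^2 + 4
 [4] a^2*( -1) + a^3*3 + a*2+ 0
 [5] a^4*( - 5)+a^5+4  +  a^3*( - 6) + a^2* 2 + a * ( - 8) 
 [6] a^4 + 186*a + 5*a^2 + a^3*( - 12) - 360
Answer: 2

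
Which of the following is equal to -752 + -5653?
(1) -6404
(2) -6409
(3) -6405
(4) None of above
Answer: 3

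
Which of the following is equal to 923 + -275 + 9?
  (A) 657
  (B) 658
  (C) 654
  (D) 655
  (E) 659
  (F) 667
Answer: A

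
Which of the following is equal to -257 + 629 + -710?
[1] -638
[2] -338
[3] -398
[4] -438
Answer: 2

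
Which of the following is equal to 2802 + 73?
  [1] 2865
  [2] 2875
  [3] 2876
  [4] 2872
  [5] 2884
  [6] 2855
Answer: 2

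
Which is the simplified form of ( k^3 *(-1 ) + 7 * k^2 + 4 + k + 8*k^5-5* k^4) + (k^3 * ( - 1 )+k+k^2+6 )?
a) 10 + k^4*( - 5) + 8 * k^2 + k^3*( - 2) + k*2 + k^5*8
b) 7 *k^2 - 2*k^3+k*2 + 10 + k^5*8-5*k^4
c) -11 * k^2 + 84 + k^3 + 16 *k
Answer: a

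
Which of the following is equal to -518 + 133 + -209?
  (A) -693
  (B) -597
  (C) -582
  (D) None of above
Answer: D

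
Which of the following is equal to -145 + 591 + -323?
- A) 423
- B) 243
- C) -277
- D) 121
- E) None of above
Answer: E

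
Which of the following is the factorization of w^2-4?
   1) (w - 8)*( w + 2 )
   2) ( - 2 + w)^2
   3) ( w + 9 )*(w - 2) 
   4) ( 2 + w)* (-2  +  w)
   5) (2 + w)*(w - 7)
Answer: 4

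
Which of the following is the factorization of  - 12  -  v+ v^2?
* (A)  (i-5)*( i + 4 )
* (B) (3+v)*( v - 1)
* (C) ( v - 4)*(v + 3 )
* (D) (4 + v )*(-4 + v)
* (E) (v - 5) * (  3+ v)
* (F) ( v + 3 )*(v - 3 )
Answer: C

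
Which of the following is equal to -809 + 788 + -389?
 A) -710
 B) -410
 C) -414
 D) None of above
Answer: B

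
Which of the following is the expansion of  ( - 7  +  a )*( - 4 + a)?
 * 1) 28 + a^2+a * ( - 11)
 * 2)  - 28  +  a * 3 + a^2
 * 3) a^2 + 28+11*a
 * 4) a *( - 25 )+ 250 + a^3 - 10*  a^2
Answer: 1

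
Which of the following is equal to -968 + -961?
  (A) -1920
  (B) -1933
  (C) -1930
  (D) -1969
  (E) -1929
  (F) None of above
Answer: E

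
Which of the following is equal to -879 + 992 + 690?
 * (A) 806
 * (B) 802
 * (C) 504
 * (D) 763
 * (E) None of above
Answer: E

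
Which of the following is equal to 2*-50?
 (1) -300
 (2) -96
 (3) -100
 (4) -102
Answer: 3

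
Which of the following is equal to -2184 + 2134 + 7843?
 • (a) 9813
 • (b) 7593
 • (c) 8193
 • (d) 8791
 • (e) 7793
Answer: e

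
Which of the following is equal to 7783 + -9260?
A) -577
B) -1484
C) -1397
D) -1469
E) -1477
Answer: E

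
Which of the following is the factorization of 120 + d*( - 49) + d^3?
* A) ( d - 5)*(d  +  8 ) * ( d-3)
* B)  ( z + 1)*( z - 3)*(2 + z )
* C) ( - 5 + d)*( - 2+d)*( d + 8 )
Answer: A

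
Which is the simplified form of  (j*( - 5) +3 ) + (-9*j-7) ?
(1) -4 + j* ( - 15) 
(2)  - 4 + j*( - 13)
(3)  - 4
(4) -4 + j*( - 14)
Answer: 4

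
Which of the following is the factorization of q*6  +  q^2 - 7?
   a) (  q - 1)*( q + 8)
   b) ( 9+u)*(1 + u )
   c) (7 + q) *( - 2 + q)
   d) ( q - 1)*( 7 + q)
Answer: d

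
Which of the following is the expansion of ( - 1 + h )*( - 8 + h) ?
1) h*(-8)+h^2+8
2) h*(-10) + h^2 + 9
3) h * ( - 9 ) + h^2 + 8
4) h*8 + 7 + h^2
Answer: 3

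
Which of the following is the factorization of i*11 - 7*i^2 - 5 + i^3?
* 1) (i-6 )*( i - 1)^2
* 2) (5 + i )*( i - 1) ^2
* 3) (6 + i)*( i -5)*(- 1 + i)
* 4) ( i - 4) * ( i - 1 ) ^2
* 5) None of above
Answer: 5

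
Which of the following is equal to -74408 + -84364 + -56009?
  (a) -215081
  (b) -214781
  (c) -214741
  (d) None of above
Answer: b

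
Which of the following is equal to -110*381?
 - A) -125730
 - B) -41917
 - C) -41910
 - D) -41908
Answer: C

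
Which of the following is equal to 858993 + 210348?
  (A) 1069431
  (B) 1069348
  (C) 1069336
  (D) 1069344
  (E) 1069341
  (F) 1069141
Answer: E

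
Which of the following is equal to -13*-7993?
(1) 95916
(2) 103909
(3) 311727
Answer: 2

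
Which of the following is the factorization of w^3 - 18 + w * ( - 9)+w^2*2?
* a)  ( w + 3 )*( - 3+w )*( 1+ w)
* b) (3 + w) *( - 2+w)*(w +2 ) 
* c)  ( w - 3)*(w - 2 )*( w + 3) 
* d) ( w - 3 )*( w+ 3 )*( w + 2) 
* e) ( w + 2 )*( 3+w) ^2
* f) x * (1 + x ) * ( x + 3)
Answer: d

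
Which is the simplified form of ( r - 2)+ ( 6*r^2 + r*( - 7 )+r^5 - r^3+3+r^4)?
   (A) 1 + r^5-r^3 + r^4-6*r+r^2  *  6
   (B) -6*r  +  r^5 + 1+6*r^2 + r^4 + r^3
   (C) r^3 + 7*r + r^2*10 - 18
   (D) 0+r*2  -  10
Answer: A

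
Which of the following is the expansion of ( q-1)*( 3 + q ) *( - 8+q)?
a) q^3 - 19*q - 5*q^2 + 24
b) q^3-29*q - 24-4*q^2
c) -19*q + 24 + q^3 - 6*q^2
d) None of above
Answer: c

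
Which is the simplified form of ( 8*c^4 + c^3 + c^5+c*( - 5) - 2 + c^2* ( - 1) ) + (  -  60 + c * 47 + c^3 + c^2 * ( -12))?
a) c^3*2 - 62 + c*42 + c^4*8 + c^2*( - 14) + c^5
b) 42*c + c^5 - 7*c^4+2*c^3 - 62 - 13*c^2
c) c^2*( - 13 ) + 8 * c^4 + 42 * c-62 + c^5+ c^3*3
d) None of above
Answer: d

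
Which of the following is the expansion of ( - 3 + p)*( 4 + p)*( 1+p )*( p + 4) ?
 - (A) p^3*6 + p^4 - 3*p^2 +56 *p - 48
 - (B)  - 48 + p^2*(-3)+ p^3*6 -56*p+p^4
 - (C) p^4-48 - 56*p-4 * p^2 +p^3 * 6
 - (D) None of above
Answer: B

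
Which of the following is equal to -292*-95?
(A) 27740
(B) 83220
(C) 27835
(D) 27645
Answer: A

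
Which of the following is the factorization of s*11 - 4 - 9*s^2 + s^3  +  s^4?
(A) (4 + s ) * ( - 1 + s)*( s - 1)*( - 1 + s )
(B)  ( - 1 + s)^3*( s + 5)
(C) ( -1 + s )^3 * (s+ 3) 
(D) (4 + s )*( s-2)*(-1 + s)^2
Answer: A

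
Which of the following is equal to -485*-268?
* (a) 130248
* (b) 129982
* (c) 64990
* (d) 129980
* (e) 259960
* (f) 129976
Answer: d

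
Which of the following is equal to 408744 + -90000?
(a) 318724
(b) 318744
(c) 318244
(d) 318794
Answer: b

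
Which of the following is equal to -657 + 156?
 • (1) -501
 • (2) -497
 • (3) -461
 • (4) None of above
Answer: 1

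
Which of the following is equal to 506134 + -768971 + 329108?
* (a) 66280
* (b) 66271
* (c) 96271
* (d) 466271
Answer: b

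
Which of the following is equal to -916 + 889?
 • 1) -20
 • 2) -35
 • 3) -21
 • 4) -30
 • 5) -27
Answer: 5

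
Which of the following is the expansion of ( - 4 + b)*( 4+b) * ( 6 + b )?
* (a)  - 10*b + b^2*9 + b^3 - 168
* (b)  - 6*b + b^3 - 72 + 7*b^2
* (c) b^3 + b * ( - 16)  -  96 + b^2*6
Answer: c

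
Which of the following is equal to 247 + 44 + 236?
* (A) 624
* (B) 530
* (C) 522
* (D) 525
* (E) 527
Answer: E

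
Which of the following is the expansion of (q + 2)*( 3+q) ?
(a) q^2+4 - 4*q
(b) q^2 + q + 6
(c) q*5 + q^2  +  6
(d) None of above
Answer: c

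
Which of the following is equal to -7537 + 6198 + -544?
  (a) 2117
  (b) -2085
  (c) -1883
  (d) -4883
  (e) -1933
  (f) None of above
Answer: c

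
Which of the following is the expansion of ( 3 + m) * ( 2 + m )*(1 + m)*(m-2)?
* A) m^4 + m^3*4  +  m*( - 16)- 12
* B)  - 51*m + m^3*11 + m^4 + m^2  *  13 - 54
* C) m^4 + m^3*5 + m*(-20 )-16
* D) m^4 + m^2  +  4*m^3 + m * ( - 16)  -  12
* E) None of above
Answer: E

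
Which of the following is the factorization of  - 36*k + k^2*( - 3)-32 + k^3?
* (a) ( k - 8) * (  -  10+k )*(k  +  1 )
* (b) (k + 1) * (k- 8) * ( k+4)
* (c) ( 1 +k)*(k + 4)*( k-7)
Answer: b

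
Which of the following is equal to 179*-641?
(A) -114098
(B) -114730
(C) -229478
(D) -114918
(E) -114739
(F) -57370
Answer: E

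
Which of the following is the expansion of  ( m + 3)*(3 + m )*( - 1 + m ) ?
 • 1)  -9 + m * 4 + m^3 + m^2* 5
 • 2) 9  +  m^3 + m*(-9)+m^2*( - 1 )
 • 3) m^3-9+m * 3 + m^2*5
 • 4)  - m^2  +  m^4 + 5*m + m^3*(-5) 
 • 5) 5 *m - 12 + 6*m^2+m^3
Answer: 3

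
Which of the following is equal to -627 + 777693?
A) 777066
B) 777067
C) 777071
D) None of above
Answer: A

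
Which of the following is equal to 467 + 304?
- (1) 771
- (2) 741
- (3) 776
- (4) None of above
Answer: 1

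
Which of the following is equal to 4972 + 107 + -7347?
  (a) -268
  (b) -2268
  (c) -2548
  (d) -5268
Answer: b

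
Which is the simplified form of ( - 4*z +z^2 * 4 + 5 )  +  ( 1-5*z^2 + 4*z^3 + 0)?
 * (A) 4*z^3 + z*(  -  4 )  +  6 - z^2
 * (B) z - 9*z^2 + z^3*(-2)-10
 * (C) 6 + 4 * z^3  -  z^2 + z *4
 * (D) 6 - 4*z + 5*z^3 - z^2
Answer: A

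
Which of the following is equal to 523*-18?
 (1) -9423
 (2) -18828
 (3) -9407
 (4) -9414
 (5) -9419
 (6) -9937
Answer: 4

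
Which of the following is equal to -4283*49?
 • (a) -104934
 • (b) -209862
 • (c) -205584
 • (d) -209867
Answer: d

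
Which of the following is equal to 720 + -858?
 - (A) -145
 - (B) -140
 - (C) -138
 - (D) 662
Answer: C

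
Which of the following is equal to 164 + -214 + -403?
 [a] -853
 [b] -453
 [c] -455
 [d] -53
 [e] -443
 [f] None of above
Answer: b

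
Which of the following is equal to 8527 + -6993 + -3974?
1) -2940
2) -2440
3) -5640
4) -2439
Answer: 2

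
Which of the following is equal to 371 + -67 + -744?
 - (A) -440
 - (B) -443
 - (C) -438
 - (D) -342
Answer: A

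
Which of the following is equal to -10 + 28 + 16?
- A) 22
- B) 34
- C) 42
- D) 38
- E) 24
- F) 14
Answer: B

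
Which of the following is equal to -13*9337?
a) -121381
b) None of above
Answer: a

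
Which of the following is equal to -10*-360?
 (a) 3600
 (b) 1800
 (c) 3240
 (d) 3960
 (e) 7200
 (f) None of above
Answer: a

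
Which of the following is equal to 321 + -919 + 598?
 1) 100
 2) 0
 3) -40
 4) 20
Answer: 2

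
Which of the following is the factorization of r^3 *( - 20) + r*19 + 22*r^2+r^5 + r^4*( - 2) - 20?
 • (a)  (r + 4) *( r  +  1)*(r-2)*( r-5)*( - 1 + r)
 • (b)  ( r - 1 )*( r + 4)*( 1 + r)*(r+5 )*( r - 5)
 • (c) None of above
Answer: c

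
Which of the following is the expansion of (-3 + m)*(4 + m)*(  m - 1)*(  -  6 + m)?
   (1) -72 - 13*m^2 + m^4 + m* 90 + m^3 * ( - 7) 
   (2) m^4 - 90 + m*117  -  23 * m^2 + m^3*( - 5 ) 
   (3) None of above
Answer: 3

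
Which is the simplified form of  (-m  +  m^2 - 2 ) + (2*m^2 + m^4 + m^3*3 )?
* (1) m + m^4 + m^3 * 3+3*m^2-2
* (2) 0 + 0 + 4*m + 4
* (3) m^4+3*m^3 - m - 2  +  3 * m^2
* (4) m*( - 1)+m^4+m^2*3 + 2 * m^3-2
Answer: 3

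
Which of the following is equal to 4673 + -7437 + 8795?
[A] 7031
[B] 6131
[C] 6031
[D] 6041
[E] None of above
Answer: C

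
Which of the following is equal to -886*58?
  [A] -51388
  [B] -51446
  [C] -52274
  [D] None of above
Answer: A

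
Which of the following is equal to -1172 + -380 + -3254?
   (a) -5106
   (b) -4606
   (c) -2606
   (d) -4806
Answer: d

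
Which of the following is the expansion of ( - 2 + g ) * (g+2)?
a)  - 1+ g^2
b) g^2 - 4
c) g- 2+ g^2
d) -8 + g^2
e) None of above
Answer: b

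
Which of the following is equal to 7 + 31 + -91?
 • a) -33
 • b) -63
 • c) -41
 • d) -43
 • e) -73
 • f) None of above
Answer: f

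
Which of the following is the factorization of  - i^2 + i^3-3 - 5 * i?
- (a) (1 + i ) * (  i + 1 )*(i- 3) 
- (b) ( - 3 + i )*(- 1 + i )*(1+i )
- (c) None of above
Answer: a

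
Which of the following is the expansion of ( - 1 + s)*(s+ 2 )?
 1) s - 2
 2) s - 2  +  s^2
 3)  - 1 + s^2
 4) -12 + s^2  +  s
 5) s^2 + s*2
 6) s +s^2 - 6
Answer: 2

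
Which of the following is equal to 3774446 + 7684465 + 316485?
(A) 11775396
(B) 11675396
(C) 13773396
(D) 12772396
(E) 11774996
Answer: A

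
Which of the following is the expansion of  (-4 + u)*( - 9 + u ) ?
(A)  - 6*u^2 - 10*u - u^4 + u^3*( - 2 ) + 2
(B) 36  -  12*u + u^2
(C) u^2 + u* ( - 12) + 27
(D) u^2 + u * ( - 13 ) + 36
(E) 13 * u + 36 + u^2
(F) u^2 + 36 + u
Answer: D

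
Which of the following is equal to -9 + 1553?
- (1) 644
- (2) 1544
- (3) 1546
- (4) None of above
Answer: 2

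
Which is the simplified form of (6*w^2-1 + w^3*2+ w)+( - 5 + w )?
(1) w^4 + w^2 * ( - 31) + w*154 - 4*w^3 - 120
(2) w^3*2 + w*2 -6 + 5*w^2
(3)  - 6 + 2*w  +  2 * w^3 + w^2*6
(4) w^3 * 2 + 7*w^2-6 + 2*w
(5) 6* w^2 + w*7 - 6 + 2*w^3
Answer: 3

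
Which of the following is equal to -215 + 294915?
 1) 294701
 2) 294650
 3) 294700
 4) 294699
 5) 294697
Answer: 3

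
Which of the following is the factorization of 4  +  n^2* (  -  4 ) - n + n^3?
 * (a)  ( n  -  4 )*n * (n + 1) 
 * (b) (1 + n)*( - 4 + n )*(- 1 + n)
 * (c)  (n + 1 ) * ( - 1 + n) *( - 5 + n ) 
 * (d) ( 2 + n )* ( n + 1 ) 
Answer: b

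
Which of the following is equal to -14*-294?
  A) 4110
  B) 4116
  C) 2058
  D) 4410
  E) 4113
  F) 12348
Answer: B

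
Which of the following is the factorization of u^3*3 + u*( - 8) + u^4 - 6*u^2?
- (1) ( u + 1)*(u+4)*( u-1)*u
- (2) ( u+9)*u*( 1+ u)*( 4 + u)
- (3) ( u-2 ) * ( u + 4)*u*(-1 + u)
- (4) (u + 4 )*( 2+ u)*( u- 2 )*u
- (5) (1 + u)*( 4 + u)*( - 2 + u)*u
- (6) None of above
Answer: 5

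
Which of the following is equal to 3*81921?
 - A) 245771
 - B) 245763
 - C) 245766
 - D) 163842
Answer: B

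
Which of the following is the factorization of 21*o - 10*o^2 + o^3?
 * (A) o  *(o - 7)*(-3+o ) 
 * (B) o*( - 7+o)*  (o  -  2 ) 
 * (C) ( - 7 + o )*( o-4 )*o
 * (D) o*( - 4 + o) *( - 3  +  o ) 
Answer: A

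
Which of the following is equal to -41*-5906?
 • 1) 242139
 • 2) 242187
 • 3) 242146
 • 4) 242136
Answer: 3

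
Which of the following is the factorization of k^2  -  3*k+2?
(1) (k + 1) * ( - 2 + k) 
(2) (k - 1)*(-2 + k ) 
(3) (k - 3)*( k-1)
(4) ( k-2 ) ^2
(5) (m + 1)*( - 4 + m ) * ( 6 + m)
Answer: 2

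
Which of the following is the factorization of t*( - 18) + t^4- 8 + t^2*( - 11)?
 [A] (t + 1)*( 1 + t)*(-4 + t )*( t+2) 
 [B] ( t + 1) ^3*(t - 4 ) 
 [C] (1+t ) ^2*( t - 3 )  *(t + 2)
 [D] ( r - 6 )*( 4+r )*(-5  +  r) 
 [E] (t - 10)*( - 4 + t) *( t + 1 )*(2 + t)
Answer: A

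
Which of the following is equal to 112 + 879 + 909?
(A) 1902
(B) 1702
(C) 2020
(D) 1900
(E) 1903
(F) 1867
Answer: D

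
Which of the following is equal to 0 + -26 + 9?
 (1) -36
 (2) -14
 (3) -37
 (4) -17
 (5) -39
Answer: 4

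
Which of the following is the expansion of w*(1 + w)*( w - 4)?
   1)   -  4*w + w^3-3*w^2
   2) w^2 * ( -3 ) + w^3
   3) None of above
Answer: 1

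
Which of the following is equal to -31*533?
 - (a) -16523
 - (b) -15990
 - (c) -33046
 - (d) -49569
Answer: a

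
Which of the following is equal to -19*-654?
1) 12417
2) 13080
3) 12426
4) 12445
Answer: 3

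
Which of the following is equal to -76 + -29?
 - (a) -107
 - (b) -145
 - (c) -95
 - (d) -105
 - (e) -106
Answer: d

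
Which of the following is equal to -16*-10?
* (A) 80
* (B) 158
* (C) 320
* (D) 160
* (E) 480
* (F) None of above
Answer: D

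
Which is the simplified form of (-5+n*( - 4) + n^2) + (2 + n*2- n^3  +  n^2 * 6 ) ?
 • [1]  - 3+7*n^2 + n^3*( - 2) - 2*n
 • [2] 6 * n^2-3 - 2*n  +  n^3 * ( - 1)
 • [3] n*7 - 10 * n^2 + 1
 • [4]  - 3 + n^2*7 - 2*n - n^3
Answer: 4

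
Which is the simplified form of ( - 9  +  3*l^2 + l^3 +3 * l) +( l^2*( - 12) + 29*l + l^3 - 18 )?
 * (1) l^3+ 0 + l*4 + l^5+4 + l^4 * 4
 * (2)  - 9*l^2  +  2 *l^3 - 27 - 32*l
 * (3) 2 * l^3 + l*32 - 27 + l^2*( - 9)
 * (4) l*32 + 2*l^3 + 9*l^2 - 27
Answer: 3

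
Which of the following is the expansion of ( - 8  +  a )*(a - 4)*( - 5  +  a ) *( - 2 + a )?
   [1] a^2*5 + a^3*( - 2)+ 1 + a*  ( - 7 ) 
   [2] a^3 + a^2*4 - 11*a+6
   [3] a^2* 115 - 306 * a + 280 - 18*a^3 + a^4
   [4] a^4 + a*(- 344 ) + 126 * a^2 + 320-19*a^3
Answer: 4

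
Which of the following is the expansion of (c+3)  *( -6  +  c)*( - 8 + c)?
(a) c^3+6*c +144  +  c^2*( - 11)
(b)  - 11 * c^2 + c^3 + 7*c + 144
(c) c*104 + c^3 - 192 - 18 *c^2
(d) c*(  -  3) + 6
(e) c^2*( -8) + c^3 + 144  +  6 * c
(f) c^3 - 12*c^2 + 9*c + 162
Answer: a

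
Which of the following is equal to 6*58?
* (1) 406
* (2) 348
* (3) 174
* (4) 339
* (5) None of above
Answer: 2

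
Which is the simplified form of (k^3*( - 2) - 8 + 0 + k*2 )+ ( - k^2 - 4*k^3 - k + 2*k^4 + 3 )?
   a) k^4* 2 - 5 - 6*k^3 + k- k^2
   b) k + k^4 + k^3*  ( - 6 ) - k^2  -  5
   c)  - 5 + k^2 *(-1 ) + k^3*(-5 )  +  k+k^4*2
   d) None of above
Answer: a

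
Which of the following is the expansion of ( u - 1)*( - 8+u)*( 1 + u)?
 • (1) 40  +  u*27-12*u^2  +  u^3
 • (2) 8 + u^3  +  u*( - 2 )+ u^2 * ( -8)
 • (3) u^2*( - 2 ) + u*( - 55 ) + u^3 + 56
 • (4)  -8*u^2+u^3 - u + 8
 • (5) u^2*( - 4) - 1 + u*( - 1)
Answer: 4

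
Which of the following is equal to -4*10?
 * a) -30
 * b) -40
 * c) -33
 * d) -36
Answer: b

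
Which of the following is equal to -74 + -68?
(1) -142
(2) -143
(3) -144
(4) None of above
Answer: 1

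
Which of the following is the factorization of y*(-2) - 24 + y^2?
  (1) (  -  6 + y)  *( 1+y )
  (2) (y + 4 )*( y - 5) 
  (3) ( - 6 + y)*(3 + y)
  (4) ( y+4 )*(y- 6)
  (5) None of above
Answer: 4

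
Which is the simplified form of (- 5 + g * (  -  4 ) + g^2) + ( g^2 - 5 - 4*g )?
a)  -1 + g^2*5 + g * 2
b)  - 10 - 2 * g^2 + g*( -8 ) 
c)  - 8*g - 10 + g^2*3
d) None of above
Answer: d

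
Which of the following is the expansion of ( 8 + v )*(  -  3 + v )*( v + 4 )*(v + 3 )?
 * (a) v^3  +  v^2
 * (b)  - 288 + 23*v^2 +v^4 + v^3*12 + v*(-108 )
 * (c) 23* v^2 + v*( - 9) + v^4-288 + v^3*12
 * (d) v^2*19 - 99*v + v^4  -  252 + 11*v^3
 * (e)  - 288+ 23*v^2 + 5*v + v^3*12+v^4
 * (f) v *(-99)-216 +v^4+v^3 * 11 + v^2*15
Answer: b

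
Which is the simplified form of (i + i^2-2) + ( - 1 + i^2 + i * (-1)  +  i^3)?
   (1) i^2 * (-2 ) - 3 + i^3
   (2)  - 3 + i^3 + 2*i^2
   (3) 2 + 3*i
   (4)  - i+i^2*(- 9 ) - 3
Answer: 2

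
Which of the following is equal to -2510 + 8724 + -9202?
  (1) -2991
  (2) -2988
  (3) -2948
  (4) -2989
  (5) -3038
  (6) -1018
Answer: 2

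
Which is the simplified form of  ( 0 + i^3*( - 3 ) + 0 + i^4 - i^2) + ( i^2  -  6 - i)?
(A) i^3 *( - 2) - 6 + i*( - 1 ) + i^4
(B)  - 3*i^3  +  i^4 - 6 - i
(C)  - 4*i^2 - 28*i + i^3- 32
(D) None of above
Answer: B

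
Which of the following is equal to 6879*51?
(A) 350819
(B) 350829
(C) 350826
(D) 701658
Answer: B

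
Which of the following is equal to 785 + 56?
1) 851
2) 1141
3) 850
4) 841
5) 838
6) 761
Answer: 4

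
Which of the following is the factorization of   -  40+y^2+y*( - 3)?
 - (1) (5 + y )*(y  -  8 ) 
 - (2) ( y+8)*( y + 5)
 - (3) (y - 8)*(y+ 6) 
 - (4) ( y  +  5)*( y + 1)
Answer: 1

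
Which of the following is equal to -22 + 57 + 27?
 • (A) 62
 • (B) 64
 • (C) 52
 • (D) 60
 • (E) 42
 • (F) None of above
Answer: A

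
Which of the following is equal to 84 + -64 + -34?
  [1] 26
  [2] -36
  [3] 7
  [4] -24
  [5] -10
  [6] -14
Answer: 6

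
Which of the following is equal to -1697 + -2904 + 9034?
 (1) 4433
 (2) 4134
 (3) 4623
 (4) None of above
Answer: 1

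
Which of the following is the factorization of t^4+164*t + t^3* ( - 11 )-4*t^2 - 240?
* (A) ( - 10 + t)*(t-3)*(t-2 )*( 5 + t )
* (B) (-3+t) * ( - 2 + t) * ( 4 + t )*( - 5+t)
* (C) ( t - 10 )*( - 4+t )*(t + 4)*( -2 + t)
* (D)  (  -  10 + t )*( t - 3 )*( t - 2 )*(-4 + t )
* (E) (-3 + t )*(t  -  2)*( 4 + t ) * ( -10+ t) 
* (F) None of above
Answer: E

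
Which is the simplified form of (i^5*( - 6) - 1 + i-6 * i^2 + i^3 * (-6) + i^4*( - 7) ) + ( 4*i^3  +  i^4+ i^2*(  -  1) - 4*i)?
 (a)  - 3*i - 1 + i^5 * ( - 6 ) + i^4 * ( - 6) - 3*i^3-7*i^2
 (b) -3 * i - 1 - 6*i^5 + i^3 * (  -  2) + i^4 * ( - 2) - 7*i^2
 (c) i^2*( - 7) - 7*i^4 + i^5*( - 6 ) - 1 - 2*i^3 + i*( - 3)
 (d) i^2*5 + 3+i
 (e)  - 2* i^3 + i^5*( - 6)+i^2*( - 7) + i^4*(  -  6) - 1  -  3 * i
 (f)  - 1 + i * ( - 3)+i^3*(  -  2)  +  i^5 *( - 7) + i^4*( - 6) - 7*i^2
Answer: e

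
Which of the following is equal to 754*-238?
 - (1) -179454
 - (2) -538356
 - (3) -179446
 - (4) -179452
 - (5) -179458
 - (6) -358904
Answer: 4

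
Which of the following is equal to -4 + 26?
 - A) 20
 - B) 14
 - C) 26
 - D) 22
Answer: D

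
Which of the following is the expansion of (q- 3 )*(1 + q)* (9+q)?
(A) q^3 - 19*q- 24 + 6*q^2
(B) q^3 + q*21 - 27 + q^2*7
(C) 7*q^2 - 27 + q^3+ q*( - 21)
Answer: C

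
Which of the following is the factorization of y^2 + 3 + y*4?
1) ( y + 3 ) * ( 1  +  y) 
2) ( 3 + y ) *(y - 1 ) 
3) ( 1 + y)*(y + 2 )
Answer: 1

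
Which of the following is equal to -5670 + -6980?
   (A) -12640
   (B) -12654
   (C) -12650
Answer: C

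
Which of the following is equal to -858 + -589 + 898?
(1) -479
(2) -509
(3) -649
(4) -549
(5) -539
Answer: 4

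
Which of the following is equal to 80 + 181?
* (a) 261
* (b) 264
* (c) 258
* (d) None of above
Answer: a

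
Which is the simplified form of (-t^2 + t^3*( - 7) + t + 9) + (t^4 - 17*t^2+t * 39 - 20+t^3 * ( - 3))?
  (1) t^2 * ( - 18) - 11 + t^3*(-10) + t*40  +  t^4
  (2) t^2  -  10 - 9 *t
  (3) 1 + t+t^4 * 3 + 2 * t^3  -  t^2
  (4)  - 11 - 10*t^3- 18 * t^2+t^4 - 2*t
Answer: 1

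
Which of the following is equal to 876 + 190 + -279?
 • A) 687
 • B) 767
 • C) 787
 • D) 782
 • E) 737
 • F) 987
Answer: C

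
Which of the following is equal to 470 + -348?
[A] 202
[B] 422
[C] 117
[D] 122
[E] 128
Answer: D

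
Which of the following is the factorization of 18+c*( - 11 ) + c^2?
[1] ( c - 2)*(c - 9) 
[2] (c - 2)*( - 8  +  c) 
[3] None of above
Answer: 1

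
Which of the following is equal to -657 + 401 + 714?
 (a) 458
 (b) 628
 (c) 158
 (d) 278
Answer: a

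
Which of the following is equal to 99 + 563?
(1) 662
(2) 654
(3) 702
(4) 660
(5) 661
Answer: 1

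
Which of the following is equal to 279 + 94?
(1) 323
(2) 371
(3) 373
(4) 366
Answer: 3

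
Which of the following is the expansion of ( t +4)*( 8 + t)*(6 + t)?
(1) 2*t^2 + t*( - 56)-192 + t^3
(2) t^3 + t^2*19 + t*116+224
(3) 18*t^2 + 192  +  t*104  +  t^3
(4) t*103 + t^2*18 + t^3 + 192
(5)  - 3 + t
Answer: 3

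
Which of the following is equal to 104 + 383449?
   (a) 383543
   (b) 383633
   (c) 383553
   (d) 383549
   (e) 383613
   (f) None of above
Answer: c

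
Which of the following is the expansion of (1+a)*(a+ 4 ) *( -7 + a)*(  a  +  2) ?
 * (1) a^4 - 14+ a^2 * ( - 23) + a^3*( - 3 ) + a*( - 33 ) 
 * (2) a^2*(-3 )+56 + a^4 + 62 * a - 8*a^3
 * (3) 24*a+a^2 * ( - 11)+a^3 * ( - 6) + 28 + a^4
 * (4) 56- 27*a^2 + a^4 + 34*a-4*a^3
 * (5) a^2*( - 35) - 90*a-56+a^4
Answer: 5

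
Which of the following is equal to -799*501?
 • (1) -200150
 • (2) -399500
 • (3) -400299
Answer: 3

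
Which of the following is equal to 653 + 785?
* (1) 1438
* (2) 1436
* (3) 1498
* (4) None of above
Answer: 1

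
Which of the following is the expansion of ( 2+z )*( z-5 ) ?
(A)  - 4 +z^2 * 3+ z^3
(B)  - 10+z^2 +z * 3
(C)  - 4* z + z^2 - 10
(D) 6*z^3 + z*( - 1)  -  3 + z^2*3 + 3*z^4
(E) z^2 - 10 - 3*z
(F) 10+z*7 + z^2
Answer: E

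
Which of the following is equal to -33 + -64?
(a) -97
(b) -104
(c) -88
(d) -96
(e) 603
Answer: a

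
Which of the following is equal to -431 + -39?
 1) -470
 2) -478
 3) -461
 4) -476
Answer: 1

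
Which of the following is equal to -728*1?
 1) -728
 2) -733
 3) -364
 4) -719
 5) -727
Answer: 1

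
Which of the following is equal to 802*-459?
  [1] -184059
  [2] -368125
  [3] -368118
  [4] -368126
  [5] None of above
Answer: 3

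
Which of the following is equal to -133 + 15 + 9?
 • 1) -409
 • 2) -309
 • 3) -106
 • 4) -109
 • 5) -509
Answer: 4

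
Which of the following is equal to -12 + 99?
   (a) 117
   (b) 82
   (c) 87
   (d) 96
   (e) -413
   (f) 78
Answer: c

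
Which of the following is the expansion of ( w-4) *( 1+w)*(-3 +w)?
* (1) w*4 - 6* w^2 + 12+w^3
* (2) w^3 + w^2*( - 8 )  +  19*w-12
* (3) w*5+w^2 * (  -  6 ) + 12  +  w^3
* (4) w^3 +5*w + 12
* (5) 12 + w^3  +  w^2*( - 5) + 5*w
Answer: 3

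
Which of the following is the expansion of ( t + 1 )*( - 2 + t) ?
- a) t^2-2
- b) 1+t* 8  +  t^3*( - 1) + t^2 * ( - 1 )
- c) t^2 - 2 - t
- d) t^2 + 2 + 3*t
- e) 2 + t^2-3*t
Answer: c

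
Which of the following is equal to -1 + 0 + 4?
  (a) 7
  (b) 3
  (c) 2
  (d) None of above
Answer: b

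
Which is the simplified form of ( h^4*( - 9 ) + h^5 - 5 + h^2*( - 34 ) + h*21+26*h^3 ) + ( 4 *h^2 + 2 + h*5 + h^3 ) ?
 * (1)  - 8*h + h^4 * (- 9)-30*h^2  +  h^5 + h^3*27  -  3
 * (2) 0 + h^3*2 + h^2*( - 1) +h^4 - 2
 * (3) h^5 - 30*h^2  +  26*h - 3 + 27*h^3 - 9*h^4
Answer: 3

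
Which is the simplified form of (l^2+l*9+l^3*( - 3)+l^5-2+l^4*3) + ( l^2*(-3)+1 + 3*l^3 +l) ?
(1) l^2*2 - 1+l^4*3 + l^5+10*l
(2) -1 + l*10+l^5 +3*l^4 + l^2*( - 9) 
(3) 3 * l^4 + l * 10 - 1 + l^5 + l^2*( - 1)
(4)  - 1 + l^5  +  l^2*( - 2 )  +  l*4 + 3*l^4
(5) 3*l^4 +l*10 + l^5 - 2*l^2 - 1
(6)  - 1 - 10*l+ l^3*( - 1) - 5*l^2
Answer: 5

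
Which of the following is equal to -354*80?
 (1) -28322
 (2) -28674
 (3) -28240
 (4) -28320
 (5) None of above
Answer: 4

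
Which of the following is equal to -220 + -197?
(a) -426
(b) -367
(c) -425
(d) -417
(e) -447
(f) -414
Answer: d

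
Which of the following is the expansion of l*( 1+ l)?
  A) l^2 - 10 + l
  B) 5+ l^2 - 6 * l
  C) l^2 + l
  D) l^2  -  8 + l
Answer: C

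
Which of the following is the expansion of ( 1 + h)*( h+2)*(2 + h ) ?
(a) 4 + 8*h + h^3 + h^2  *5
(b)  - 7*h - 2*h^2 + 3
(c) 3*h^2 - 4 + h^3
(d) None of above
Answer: a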